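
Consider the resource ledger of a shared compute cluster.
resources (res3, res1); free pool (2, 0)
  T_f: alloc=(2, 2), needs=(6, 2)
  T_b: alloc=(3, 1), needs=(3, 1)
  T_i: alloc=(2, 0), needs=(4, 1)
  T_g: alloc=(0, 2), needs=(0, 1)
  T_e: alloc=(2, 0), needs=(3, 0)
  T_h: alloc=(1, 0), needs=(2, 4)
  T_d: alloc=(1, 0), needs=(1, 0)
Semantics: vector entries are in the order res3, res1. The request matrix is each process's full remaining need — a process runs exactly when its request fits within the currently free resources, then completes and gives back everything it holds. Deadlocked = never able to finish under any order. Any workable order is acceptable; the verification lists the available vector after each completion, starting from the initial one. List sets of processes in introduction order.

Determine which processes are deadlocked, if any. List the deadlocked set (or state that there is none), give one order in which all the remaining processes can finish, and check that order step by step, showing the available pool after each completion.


Deadlocked set: T_f, T_b, T_i, T_g and T_h.
Key observation: no order helps: past T_d, T_e, the free pool tops out at (5, 0), below what each blocked process needs in res1.
The rest can finish in the order T_d, T_e. Step-by-step check:
  pool = (2, 0)
  T_d: need (1, 0) fits (2, 0); releases (1, 0), pool now (3, 0)
  T_e: need (3, 0) fits (3, 0); releases (2, 0), pool now (5, 0)
The blocked processes can never fit:
  T_f still needs (6, 2) but only (5, 0) is free — short on res3 and res1
  T_b still needs (3, 1) but only (5, 0) is free — short on res1
  T_i still needs (4, 1) but only (5, 0) is free — short on res1
  T_g still needs (0, 1) but only (5, 0) is free — short on res1
  T_h still needs (2, 4) but only (5, 0) is free — short on res1


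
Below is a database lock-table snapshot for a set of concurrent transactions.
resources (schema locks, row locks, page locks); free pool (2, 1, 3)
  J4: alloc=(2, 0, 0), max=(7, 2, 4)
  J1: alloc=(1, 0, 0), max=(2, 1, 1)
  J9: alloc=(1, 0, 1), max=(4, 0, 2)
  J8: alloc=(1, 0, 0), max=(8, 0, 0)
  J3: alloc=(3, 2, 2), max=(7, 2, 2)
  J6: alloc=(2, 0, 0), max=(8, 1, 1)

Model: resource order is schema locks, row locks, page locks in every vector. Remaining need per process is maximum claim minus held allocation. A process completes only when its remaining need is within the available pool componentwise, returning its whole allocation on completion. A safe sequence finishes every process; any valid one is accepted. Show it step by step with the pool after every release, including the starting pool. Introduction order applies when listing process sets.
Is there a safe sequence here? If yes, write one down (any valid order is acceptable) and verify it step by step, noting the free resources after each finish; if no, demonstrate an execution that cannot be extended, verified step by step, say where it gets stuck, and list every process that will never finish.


SAFE — a valid safe sequence is J1, J9, J3, J4, J6, J8.
Key observation: at J1 the run first touches a limit — (1, 1, 1) against (2, 1, 3), exact on a resource it actually requests.
Check, step by step:
  pool = (2, 1, 3)
  J1: need (1, 1, 1) fits (2, 1, 3); releases (1, 0, 0), pool now (3, 1, 3)
  J9: need (3, 0, 1) fits (3, 1, 3); releases (1, 0, 1), pool now (4, 1, 4)
  J3: need (4, 0, 0) fits (4, 1, 4); releases (3, 2, 2), pool now (7, 3, 6)
  J4: need (5, 2, 4) fits (7, 3, 6); releases (2, 0, 0), pool now (9, 3, 6)
  J6: need (6, 1, 1) fits (9, 3, 6); releases (2, 0, 0), pool now (11, 3, 6)
  J8: need (7, 0, 0) fits (11, 3, 6); releases (1, 0, 0), pool now (12, 3, 6)


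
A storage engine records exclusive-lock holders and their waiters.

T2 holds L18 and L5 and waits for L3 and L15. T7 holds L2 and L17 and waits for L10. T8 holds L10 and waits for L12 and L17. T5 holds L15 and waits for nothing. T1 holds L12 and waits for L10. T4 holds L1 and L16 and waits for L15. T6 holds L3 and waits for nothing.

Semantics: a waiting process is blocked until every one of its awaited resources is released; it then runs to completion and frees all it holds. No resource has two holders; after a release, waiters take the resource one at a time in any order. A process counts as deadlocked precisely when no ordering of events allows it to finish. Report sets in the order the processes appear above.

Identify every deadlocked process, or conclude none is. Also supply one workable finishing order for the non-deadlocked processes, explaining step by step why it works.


Deadlocked: T7, T8 and T1.
Key observation: the wait chain closes on itself along T7 -> T8 -> T7; T1 is caught in further circular waits.
The rest can finish in the order T5, T6, T2, T4.
Check, step by step:
  T5: no waits; runs immediately, freeing L15
  T6: no waits; runs immediately, freeing L3
  run T2 (all its waits — L3 and L15 — are resolved); releases L18 and L5
  run T4 (all its waits — L15 — are resolved); releases L1 and L16


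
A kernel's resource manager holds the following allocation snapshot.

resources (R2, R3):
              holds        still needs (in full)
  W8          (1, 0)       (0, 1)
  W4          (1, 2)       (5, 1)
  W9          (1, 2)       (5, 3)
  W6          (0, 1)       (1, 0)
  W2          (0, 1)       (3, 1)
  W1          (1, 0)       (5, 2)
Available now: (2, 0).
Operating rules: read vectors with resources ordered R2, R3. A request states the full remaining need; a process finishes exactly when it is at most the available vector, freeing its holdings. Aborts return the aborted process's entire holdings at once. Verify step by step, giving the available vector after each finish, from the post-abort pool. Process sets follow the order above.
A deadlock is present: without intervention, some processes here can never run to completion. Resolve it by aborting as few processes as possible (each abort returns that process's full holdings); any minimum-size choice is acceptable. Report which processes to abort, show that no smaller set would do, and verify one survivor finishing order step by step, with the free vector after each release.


Minimum abort set: W9 and W1.
Key observation: W4 could never have finished before the abort; with (2, 2) returned by W9 and W1, it fits at step 2.
Why nothing smaller works — every single abort fails: W8 alone leaves W4 blocked (short on R2); W4 alone leaves W9 blocked (short on R2); W9 alone leaves W4 blocked (short on R2); W6 alone leaves W4 blocked (short on R2); W2 alone leaves W4 blocked (short on R2); W1 alone leaves W4 blocked (short on R2).
The survivors complete as W8, W4, W2, W6. Verifying each step (starting from the post-abort pool):
  pool = (4, 2)
  W8 needs (0, 1) <= (4, 2) -> finishes; pool += (1, 0) = (5, 2)
  W4 needs (5, 1) <= (5, 2) -> finishes; pool += (1, 2) = (6, 4)
  W2 needs (3, 1) <= (6, 4) -> finishes; pool += (0, 1) = (6, 5)
  W6 needs (1, 0) <= (6, 5) -> finishes; pool += (0, 1) = (6, 6)


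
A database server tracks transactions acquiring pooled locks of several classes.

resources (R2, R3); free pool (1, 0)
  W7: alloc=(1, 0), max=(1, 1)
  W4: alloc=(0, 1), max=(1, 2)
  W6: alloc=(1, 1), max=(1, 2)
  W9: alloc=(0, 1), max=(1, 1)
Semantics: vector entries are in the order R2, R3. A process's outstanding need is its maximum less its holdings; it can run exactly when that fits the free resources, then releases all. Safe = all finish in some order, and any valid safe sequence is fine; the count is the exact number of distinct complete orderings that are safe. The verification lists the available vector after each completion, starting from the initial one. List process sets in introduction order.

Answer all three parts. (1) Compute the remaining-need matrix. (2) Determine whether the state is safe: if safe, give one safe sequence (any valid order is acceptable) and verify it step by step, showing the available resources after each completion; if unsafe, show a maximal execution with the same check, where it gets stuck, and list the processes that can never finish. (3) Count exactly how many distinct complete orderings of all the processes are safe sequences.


(1) Outstanding need per process (order R2, R3):
  W7: (0, 1)
  W4: (1, 1)
  W6: (0, 1)
  W9: (1, 0)
(2) The state is SAFE; one workable sequence: W9, W7, W6, W4.
Key observation: W9 marks the first exact bind of the order: its need (1, 0) fits the free (1, 0) with zero slack on a requested resource.
Check, step by step:
  pool = (1, 0)
  run W9 (needs (1, 0), free (1, 0)); after release of (0, 1) the pool is (1, 1)
  run W7 (needs (0, 1), free (1, 1)); after release of (1, 0) the pool is (2, 1)
  run W6 (needs (0, 1), free (2, 1)); after release of (1, 1) the pool is (3, 2)
  run W4 (needs (1, 1), free (3, 2)); after release of (0, 1) the pool is (3, 3)
(3) Precisely 6 of the possible complete orderings are safe sequences.


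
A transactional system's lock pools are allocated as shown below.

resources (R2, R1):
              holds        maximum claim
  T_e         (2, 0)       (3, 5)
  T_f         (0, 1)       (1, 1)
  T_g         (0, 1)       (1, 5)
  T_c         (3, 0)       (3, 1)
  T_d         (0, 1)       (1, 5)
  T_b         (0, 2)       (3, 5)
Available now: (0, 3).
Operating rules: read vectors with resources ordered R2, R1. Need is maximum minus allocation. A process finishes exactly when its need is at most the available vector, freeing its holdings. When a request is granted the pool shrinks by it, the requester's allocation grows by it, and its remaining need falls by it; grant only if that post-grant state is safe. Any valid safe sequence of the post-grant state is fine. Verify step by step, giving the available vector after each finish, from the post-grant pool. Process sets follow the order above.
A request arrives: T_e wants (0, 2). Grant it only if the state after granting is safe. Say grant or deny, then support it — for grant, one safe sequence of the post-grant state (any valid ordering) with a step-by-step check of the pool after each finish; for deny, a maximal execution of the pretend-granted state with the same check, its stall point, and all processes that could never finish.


DENY. Granting would leave the state unsafe.
Key observation: no order helps: past T_c, T_f, the free pool tops out at (3, 2), below what each blocked process needs in R1.
On the post-grant state, T_c, T_f is a maximal run — nothing extends it. Verifying each step:
  pool = (0, 1)
  T_c: need (0, 1) fits (0, 1); releases (3, 0), pool now (3, 1)
  T_f: need (1, 0) fits (3, 1); releases (0, 1), pool now (3, 2)
  blocked: T_e wants (1, 3), pool (3, 2) — not enough R1
  blocked: T_g wants (1, 4), pool (3, 2) — not enough R1
  blocked: T_d wants (1, 4), pool (3, 2) — not enough R1
  blocked: T_b wants (3, 3), pool (3, 2) — not enough R1
Had the request been granted, T_e, T_g, T_d and T_b could never finish.


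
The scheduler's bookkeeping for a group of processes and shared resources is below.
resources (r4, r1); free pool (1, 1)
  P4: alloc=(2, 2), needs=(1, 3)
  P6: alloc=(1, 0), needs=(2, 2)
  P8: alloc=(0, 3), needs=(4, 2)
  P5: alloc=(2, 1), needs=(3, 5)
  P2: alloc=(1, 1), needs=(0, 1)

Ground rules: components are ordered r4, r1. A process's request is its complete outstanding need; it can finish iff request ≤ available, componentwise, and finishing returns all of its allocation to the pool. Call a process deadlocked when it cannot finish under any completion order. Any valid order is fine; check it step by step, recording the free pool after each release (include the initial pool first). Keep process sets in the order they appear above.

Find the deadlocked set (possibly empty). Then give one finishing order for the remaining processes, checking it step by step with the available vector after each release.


Deadlocked: P4, P8 and P5.
Key observation: after P2, P6 the pool peaks at (3, 2), and each blocked process is short somewhere: P4 on r1; P8 on r4; P5 on r1.
The rest can finish in the order P2, P6. Verifying each step:
  pool = (1, 1)
  P2 needs (0, 1) <= (1, 1) -> finishes; pool += (1, 1) = (2, 2)
  P6 needs (2, 2) <= (2, 2) -> finishes; pool += (1, 0) = (3, 2)
None of the blocked processes ever fits:
  P4 still needs (1, 3) but only (3, 2) is free — short on r1
  P8 still needs (4, 2) but only (3, 2) is free — short on r4
  P5 still needs (3, 5) but only (3, 2) is free — short on r1


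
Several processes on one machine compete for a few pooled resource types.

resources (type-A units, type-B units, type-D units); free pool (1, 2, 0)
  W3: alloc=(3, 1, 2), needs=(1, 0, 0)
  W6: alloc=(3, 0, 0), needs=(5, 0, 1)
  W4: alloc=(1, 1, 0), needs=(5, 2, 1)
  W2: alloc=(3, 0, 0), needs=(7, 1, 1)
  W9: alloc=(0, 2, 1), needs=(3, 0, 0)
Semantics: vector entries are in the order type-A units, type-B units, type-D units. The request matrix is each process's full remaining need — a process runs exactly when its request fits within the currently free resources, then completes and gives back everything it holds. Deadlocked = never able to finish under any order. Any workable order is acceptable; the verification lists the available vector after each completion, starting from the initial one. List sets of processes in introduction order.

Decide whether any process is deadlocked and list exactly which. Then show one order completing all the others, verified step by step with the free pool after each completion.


Deadlocked: W6, W4 and W2.
Key observation: after W3, W9 complete, (4, 5, 3) is the best the pool ever gets, yet each leftover process wants more type-A units.
A valid finishing order for the others: W3, W9. Step-by-step check:
  pool = (1, 2, 0)
  run W3 (needs (1, 0, 0), free (1, 2, 0)); after release of (3, 1, 2) the pool is (4, 3, 2)
  run W9 (needs (3, 0, 0), free (4, 3, 2)); after release of (0, 2, 1) the pool is (4, 5, 3)
The stuck group stays short no matter what:
  W6 cannot run: need (5, 0, 1) vs free (4, 5, 3) (insufficient type-A units)
  W4 cannot run: need (5, 2, 1) vs free (4, 5, 3) (insufficient type-A units)
  W2 cannot run: need (7, 1, 1) vs free (4, 5, 3) (insufficient type-A units)


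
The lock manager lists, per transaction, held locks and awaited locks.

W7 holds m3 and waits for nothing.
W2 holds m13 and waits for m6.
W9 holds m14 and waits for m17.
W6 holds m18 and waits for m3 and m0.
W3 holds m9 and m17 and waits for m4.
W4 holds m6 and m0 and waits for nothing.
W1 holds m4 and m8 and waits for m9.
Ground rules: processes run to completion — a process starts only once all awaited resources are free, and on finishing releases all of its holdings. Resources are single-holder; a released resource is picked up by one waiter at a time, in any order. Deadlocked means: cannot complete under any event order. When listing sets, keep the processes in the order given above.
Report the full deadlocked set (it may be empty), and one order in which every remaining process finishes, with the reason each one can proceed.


Deadlocked set: W9, W3 and W1.
Key observation: the wait chain closes on itself along W3 -> W1 -> W3; W9 waits into the deadlock from upstream.
The rest can finish in the order W4, W7, W2, W6.
Step-by-step check:
  run W4 (it waits on nothing); releases m6 and m0
  run W7 (it waits on nothing); releases m3
  run W2 (all its waits — m6 — are resolved); releases m13
  run W6 (all its waits — m3 and m0 — are resolved); releases m18


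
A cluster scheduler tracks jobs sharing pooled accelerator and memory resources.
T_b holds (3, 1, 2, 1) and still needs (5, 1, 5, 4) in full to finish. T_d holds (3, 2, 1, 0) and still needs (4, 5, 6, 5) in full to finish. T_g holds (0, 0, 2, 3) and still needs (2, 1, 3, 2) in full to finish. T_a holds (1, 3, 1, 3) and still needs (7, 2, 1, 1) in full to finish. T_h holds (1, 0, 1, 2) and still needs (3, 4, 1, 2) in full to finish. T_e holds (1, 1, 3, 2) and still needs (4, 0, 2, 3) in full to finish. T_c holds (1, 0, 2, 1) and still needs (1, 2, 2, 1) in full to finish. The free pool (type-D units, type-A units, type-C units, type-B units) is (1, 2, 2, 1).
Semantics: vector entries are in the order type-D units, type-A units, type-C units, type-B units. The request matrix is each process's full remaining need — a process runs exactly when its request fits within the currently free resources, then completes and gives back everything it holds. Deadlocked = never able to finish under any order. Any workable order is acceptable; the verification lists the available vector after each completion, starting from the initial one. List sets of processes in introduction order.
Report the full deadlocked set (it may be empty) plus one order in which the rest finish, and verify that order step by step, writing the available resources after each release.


Deadlocked set: T_b, T_d, T_a, T_h and T_e.
Key observation: the wall is type-D units: completing T_c, T_g brings the pool only to (2, 2, 6, 5), and all the rest need more.
A valid finishing order for the others: T_c, T_g. Verifying each step:
  pool = (1, 2, 2, 1)
  T_c needs (1, 2, 2, 1) <= (1, 2, 2, 1) -> finishes; pool += (1, 0, 2, 1) = (2, 2, 4, 2)
  T_g needs (2, 1, 3, 2) <= (2, 2, 4, 2) -> finishes; pool += (0, 0, 2, 3) = (2, 2, 6, 5)
The stuck group stays short no matter what:
  T_b still needs (5, 1, 5, 4) but only (2, 2, 6, 5) is free — short on type-D units
  T_d still needs (4, 5, 6, 5) but only (2, 2, 6, 5) is free — short on type-D units and type-A units
  T_a still needs (7, 2, 1, 1) but only (2, 2, 6, 5) is free — short on type-D units
  T_h still needs (3, 4, 1, 2) but only (2, 2, 6, 5) is free — short on type-D units and type-A units
  T_e still needs (4, 0, 2, 3) but only (2, 2, 6, 5) is free — short on type-D units


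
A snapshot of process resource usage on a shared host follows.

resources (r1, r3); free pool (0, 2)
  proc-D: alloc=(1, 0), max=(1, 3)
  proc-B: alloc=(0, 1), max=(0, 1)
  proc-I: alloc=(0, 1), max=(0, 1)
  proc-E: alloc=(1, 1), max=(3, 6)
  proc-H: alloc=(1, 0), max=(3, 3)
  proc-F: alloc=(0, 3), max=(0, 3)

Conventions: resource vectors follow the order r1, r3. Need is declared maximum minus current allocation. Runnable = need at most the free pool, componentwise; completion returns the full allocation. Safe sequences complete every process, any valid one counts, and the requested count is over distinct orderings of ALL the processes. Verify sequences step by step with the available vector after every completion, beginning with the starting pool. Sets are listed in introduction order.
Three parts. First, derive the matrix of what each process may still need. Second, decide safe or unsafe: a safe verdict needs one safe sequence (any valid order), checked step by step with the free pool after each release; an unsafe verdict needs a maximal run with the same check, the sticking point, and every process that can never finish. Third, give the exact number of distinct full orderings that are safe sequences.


(1) Remaining need (order r1, r3):
  proc-D: (0, 3)
  proc-B: (0, 0)
  proc-I: (0, 0)
  proc-E: (2, 5)
  proc-H: (2, 3)
  proc-F: (0, 0)
(2) UNSAFE.
Key observation: even finishing proc-B, proc-D, proc-F, proc-I leaves just (1, 7) free — too little r1 for any of the remaining processes.
The run proc-B, proc-D, proc-F, proc-I cannot be extended any further. Step-by-step check:
  pool = (0, 2)
  proc-B: need (0, 0) fits (0, 2); releases (0, 1), pool now (0, 3)
  proc-D: need (0, 3) fits (0, 3); releases (1, 0), pool now (1, 3)
  proc-F: need (0, 0) fits (1, 3); releases (0, 3), pool now (1, 6)
  proc-I: need (0, 0) fits (1, 6); releases (0, 1), pool now (1, 7)
  blocked: proc-E wants (2, 5), pool (1, 7) — not enough r1
  blocked: proc-H wants (2, 3), pool (1, 7) — not enough r1
Processes that can never finish: proc-E and proc-H.
(3) Precisely 0 of the possible complete orderings are safe sequences.


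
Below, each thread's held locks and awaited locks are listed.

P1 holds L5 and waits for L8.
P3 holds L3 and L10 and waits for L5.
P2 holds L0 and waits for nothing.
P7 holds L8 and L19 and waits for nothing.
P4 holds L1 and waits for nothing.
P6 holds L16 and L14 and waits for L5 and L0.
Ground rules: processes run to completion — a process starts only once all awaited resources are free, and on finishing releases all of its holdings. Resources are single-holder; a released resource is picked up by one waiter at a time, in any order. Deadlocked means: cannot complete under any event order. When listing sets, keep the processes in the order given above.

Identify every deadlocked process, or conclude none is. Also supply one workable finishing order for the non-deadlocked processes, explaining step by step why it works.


No process is deadlocked.
Key observation: no waiting chain loops back on itself — every chain ends at a process that waits on nothing, so everyone eventually runs.
A valid finishing order for the others: P7, P1, P2, P6, P4, P3.
Verifying each step:
  run P7 (it waits on nothing); releases L8 and L19
  P1: everything it awaited (L8) is free; runs, freeing L5
  run P2 (it waits on nothing); releases L0
  P6: everything it awaited (L5 and L0) is free; runs, freeing L16 and L14
  run P4 (it waits on nothing); releases L1
  P3: everything it awaited (L5) is free; runs, freeing L3 and L10


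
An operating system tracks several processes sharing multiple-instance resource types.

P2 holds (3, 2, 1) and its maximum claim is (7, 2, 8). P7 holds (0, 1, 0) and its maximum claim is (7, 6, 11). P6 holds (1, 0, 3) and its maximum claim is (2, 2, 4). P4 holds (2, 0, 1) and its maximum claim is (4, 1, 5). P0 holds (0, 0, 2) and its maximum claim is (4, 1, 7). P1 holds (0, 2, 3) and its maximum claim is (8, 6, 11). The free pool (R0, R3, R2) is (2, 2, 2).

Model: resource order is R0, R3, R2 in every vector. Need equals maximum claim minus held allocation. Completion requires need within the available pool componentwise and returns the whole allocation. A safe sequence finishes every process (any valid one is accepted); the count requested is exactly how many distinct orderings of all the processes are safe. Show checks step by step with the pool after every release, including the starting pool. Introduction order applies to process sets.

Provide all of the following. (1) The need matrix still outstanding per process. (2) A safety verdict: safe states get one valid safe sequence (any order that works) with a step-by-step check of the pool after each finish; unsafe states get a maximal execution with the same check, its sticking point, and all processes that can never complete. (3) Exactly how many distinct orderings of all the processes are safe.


(1) Need matrix, components ordered R0, R3, R2:
  P2: (4, 0, 7)
  P7: (7, 5, 11)
  P6: (1, 2, 1)
  P4: (2, 1, 4)
  P0: (4, 1, 5)
  P1: (8, 4, 8)
(2) SAFE, for example via the order P6, P4, P0, P2, P1, P7.
Key observation: the first exact fit in this order is P6 — it needs (1, 2, 1) with (2, 2, 2) free, meeting a requested resource to the last unit.
Step-by-step check:
  pool = (2, 2, 2)
  P6 needs (1, 2, 1) <= (2, 2, 2) -> finishes; pool += (1, 0, 3) = (3, 2, 5)
  P4 needs (2, 1, 4) <= (3, 2, 5) -> finishes; pool += (2, 0, 1) = (5, 2, 6)
  P0 needs (4, 1, 5) <= (5, 2, 6) -> finishes; pool += (0, 0, 2) = (5, 2, 8)
  P2 needs (4, 0, 7) <= (5, 2, 8) -> finishes; pool += (3, 2, 1) = (8, 4, 9)
  P1 needs (8, 4, 8) <= (8, 4, 9) -> finishes; pool += (0, 2, 3) = (8, 6, 12)
  P7 needs (7, 5, 11) <= (8, 6, 12) -> finishes; pool += (0, 1, 0) = (8, 7, 12)
(3) Exactly 1 of the possible complete orderings is a safe sequence.


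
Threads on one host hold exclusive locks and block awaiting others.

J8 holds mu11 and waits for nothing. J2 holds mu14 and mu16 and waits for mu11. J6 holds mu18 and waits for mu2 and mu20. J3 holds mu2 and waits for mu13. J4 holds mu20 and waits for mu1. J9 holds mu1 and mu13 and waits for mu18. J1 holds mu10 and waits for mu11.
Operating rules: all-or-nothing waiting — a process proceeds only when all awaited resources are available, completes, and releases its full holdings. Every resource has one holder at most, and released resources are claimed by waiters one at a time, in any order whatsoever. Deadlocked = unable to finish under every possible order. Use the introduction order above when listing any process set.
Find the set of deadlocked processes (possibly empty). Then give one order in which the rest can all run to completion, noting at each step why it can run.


The deadlocked set is J6, J3, J4 and J9.
Key observation: along J6 -> J3 -> J9 -> J6, each member waits on what the next one holds — a deadlock; J4 is caught in further circular waits.
A valid finishing order for the others: J8, J1, J2.
Walking it through:
  J8 waits on nothing -> runs at once and releases mu11
  J1 waits on mu11 — all released -> runs and releases mu10
  J2 waits on mu11 — all released -> runs and releases mu14 and mu16


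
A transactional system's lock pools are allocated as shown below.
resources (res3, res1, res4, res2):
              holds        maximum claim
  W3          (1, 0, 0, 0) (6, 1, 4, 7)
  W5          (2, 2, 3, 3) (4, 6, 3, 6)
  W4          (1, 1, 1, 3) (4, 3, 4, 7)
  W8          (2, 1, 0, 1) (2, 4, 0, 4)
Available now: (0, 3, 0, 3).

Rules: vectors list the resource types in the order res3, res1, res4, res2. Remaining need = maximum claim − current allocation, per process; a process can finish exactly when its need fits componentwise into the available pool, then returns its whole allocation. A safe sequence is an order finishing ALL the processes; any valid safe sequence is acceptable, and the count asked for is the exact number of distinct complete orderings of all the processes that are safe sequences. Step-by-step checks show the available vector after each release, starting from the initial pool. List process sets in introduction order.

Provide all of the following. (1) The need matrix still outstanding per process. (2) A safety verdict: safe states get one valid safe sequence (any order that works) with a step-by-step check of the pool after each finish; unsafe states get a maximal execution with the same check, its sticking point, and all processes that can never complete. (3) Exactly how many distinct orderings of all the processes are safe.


(1) Remaining need (order res3, res1, res4, res2):
  W3: (5, 1, 4, 7)
  W5: (2, 4, 0, 3)
  W4: (3, 2, 3, 4)
  W8: (0, 3, 0, 3)
(2) The state is SAFE; one workable sequence: W8, W5, W4, W3.
Key observation: the first exact fit in this order is W8 — it needs (0, 3, 0, 3) with (0, 3, 0, 3) free, meeting a requested resource to the last unit.
Verifying each step:
  pool = (0, 3, 0, 3)
  W8: need (0, 3, 0, 3) fits (0, 3, 0, 3); releases (2, 1, 0, 1), pool now (2, 4, 0, 4)
  W5: need (2, 4, 0, 3) fits (2, 4, 0, 4); releases (2, 2, 3, 3), pool now (4, 6, 3, 7)
  W4: need (3, 2, 3, 4) fits (4, 6, 3, 7); releases (1, 1, 1, 3), pool now (5, 7, 4, 10)
  W3: need (5, 1, 4, 7) fits (5, 7, 4, 10); releases (1, 0, 0, 0), pool now (6, 7, 4, 10)
(3) The exact count: 1 of the possible complete orderings is a safe sequence.


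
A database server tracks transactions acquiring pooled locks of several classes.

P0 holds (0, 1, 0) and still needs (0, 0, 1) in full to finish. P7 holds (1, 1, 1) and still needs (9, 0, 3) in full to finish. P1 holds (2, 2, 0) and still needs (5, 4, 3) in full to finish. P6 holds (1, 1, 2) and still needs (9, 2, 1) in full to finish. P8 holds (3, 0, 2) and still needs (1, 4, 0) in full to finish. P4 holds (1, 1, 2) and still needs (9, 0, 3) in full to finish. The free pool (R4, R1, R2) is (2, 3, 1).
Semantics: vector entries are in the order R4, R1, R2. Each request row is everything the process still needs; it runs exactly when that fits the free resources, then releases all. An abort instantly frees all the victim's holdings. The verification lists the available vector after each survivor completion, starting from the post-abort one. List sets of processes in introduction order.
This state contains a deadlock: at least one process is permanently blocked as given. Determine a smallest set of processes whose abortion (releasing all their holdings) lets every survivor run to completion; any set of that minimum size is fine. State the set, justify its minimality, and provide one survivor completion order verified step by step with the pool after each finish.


Minimum abort set: P7 and P6.
Key observation: no ordering could ever have run P4 before the abort of P7 and P6; with (2, 2, 3) back in the pool it fits at step 3.
No one abort is enough; case by case: P0 alone leaves P7 blocked (short on R4); P7 alone leaves P6 blocked (short on R4); P1 alone leaves P7 blocked (short on R4); P6 alone leaves P7 blocked (short on R4); P8 alone leaves P7 blocked (short on R4); P4 alone leaves P7 blocked (short on R4).
The survivors complete as P8, P1, P4, P0. Verifying each step (starting from the post-abort pool):
  pool = (4, 5, 4)
  P8 needs (1, 4, 0) <= (4, 5, 4) -> finishes; pool += (3, 0, 2) = (7, 5, 6)
  P1 needs (5, 4, 3) <= (7, 5, 6) -> finishes; pool += (2, 2, 0) = (9, 7, 6)
  P4 needs (9, 0, 3) <= (9, 7, 6) -> finishes; pool += (1, 1, 2) = (10, 8, 8)
  P0 needs (0, 0, 1) <= (10, 8, 8) -> finishes; pool += (0, 1, 0) = (10, 9, 8)


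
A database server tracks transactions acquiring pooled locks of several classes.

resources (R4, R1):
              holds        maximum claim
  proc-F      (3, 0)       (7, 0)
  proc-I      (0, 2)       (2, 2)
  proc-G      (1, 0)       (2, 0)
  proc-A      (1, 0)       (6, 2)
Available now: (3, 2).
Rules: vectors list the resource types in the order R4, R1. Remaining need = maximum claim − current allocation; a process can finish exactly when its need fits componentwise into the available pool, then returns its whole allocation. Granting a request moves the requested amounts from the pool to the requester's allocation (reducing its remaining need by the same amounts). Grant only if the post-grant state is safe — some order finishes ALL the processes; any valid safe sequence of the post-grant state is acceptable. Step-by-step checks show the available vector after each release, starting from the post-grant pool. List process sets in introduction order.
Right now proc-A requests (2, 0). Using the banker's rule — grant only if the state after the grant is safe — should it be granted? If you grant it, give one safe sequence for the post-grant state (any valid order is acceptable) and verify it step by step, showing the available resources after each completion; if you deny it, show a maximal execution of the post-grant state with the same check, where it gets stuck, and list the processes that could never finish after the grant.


DENY — the pretend-granted state is unsafe.
Key observation: proc-G, proc-I can finish, but then (2, 4) is all there is, and the blocked group's R4 demands exceed it.
Pretend the grant happened; the run proc-G, proc-I goes as far as possible. Walking it through:
  pool = (1, 2)
  run proc-G (needs (1, 0), free (1, 2)); after release of (1, 0) the pool is (2, 2)
  run proc-I (needs (2, 0), free (2, 2)); after release of (0, 2) the pool is (2, 4)
  blocked: proc-F wants (4, 0), pool (2, 4) — not enough R4
  blocked: proc-A wants (3, 2), pool (2, 4) — not enough R4
Processes that could never finish after the grant: proc-F and proc-A.


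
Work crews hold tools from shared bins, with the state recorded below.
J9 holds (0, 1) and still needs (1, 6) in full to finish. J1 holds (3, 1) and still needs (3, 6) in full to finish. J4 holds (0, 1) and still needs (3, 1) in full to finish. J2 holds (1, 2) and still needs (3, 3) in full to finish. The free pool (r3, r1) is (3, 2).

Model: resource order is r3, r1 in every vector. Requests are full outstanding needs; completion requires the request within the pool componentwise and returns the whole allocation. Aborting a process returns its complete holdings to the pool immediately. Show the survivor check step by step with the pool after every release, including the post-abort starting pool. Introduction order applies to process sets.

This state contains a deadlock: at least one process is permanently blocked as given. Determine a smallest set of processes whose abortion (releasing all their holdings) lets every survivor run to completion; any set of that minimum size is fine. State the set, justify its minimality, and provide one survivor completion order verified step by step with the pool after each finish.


Abort J1.
Key observation: the returned (3, 1) from J1 is what brings J9 — unrunnable before, under any order — into play at step 3.
No smaller set exists: with zero aborts the deadlock remains.
Survivors finish in the order: J4, J2, J9. Walking it through (pool after the aborts first):
  pool = (6, 3)
  run J4 (needs (3, 1), free (6, 3)); after release of (0, 1) the pool is (6, 4)
  run J2 (needs (3, 3), free (6, 4)); after release of (1, 2) the pool is (7, 6)
  run J9 (needs (1, 6), free (7, 6)); after release of (0, 1) the pool is (7, 7)


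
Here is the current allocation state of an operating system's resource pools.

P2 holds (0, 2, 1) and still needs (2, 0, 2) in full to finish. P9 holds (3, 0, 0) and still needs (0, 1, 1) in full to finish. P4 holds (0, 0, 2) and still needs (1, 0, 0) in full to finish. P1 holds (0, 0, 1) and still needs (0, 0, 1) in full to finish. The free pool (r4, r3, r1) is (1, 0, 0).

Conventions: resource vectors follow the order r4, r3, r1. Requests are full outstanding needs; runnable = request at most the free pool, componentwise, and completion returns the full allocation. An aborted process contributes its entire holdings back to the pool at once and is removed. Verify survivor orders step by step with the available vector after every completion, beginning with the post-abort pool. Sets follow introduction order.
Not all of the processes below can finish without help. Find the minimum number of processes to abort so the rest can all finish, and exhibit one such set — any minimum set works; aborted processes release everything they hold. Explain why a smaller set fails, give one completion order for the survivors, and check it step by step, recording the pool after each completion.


Abort P9.
Key observation: before aborting P9, P2 was permanently blocked — no order could ever run it; afterwards it completes at step 3.
Why nothing smaller works: aborting no one leaves the state deadlocked as given.
One survivor order: P4, P1, P2. Check, step by step (post-abort pool first):
  pool = (4, 0, 0)
  P4: need (1, 0, 0) fits (4, 0, 0); releases (0, 0, 2), pool now (4, 0, 2)
  P1: need (0, 0, 1) fits (4, 0, 2); releases (0, 0, 1), pool now (4, 0, 3)
  P2: need (2, 0, 2) fits (4, 0, 3); releases (0, 2, 1), pool now (4, 2, 4)


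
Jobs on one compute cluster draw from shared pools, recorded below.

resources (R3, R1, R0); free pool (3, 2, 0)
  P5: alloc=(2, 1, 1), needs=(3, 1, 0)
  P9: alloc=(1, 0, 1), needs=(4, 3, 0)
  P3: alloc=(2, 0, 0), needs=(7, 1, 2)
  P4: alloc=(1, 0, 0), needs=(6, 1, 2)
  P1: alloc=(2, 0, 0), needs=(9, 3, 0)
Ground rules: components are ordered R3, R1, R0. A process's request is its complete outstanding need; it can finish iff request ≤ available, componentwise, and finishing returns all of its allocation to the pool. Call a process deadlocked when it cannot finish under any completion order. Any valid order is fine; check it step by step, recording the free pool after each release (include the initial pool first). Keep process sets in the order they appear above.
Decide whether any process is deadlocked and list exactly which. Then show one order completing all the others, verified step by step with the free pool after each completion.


Nothing here is deadlocked.
Key observation: there is always a runnable process — P5 first — so the state unwinds completely.
A valid finishing order for the others: P5, P9, P4, P3, P1. Verifying each step:
  pool = (3, 2, 0)
  P5: need (3, 1, 0) fits (3, 2, 0); releases (2, 1, 1), pool now (5, 3, 1)
  P9: need (4, 3, 0) fits (5, 3, 1); releases (1, 0, 1), pool now (6, 3, 2)
  P4: need (6, 1, 2) fits (6, 3, 2); releases (1, 0, 0), pool now (7, 3, 2)
  P3: need (7, 1, 2) fits (7, 3, 2); releases (2, 0, 0), pool now (9, 3, 2)
  P1: need (9, 3, 0) fits (9, 3, 2); releases (2, 0, 0), pool now (11, 3, 2)


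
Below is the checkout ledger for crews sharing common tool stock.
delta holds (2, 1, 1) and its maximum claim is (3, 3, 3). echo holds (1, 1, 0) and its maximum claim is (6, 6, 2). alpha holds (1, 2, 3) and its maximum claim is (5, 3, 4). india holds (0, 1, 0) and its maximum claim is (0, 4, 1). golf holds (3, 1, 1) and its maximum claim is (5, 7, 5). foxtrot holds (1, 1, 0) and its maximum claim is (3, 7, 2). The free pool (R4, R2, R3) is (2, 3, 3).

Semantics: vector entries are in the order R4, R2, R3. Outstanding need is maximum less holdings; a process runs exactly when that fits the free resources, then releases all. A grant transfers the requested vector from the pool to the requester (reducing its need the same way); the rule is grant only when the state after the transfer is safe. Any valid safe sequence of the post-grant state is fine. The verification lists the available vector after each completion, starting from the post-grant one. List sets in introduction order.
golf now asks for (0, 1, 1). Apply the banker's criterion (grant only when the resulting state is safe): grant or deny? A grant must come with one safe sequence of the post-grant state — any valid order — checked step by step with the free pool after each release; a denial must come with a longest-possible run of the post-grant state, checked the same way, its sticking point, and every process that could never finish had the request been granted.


GRANT — the state after the grant stays safe, e.g. via delta, alpha, golf, echo, india, foxtrot.
Key observation: the grant leaves (2, 2, 2) free — enough for delta, whose release restarts the cascade.
Check on the post-grant state, step by step:
  pool = (2, 2, 2)
  delta needs (1, 2, 2) <= (2, 2, 2) -> finishes; pool += (2, 1, 1) = (4, 3, 3)
  alpha needs (4, 1, 1) <= (4, 3, 3) -> finishes; pool += (1, 2, 3) = (5, 5, 6)
  golf needs (2, 5, 3) <= (5, 5, 6) -> finishes; pool += (3, 2, 2) = (8, 7, 8)
  echo needs (5, 5, 2) <= (8, 7, 8) -> finishes; pool += (1, 1, 0) = (9, 8, 8)
  india needs (0, 3, 1) <= (9, 8, 8) -> finishes; pool += (0, 1, 0) = (9, 9, 8)
  foxtrot needs (2, 6, 2) <= (9, 9, 8) -> finishes; pool += (1, 1, 0) = (10, 10, 8)


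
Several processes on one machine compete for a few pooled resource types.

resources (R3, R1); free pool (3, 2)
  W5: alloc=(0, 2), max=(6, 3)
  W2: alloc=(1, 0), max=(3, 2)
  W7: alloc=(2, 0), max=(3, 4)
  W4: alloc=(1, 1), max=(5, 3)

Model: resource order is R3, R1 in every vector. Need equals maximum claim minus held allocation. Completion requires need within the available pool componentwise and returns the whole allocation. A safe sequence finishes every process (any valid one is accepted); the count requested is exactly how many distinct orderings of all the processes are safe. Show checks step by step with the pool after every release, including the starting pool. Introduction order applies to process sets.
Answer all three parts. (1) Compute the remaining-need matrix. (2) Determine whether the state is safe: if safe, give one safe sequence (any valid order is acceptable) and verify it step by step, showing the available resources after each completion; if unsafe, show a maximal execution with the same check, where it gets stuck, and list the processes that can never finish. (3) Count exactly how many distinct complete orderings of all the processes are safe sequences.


(1) Outstanding need per process (order R3, R1):
  W5: (6, 1)
  W2: (2, 2)
  W7: (1, 4)
  W4: (4, 2)
(2) UNSAFE — no complete ordering exists.
Key observation: after W2, W4 the pool peaks at (5, 3), and each blocked process is short somewhere: W5 on R3; W7 on R1.
The run W2, W4 cannot be extended any further. Check, step by step:
  pool = (3, 2)
  W2 needs (2, 2) <= (3, 2) -> finishes; pool += (1, 0) = (4, 2)
  W4 needs (4, 2) <= (4, 2) -> finishes; pool += (1, 1) = (5, 3)
  W5 cannot run: need (6, 1) vs free (5, 3) (insufficient R3)
  W7 cannot run: need (1, 4) vs free (5, 3) (insufficient R1)
Permanently blocked: W5 and W7.
(3) Precisely 0 of the possible complete orderings are safe sequences.
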